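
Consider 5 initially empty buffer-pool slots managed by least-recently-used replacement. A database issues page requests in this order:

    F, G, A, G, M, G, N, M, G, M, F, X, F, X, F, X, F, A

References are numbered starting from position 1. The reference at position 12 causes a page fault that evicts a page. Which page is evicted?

A

pos 1: F: fault, frames [F]
pos 2: G: fault, frames [F, G]
pos 3: A: fault, frames [F, G, A]
pos 4: G: hit
pos 5: M: fault, frames [F, A, G, M]
pos 6: G: hit
pos 7: N: fault, frames [F, A, M, G, N]
pos 8: M: hit
pos 9: G: hit
pos 10: M: hit
pos 11: F: hit
pos 12: X: fault, evict A, frames [N, G, M, F, X]
At position 12, page A is evicted.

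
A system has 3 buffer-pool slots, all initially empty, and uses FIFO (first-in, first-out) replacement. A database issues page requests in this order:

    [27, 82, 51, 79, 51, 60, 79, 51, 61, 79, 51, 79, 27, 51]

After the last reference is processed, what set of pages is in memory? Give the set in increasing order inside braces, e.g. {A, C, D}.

{27, 51, 79}

27 → fault, frames [27]
82 → fault, frames [27, 82]
51 → fault, frames [27, 82, 51]
79 → fault, evict 27, frames [82, 51, 79]
51 → hit
60 → fault, evict 82, frames [51, 79, 60]
79 → hit
51 → hit
61 → fault, evict 51, frames [79, 60, 61]
79 → hit
51 → fault, evict 79, frames [60, 61, 51]
79 → fault, evict 60, frames [61, 51, 79]
27 → fault, evict 61, frames [51, 79, 27]
51 → hit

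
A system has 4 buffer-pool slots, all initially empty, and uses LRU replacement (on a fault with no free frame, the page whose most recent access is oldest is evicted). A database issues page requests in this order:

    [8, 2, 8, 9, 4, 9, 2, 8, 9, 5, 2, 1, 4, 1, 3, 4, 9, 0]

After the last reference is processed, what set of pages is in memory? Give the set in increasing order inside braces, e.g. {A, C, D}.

8 -> fault, frames (8)
2 -> fault, frames (8 2)
8 -> hit
9 -> fault, frames (2 8 9)
4 -> fault, frames (2 8 9 4)
9 -> hit
2 -> hit
8 -> hit
9 -> hit
5 -> fault, evict 4, frames (2 8 9 5)
2 -> hit
1 -> fault, evict 8, frames (9 5 2 1)
4 -> fault, evict 9, frames (5 2 1 4)
1 -> hit
3 -> fault, evict 5, frames (2 4 1 3)
4 -> hit
9 -> fault, evict 2, frames (1 3 4 9)
0 -> fault, evict 1, frames (3 4 9 0)

{0, 3, 4, 9}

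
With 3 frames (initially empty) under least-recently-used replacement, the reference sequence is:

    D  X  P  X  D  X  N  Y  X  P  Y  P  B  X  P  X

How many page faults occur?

8

D -> fault, frames {D}
X -> fault, frames {D,X}
P -> fault, frames {D,X,P}
X -> hit
D -> hit
X -> hit
N -> fault, evict P, frames {D,X,N}
Y -> fault, evict D, frames {X,N,Y}
X -> hit
P -> fault, evict N, frames {Y,X,P}
Y -> hit
P -> hit
B -> fault, evict X, frames {Y,P,B}
X -> fault, evict Y, frames {P,B,X}
P -> hit
X -> hit
Page faults: 8.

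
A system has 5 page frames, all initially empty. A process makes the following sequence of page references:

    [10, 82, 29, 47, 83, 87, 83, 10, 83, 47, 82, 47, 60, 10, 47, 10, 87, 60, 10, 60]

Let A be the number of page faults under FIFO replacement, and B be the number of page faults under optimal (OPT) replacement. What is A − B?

Under FIFO: F F F F F F . F . . F . F . F . . . . . → 10 faults.
Under OPT: F F F F F F . . . . . . F . . . . . . . → 7 faults.
A − B = 10 − 7 = 3.

3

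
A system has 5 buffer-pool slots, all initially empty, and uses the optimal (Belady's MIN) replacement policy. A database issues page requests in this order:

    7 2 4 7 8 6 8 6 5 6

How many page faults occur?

7 -> fault, frames [7]
2 -> fault, frames [7, 2]
4 -> fault, frames [7, 2, 4]
7 -> hit
8 -> fault, frames [7, 2, 4, 8]
6 -> fault, frames [7, 2, 4, 8, 6]
8 -> hit
6 -> hit
5 -> fault, evict 8, frames [7, 2, 4, 6, 5]
6 -> hit
Page faults: 6.

6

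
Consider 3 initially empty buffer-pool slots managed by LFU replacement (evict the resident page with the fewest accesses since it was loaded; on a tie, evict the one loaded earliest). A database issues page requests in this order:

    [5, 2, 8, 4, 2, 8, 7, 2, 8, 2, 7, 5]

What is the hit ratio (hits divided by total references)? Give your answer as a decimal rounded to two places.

0.50

5 → miss, frames {5}
2 → miss, frames {5,2}
8 → miss, frames {5,2,8}
4 → miss, evict 5, frames {2,8,4}
2 → hit
8 → hit
7 → miss, evict 4, frames {2,8,7}
2 → hit
8 → hit
2 → hit
7 → hit
5 → miss, evict 7, frames {2,8,5}
Hits: 6 of 12 references → 6/12 = 0.5000.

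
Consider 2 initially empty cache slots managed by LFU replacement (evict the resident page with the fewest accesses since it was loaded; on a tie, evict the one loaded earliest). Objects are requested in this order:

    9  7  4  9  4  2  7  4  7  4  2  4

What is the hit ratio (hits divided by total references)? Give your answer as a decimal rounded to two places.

9: miss, frames (9)
7: miss, frames (9 7)
4: miss, evict 9, frames (7 4)
9: miss, evict 7, frames (4 9)
4: hit
2: miss, evict 9, frames (4 2)
7: miss, evict 2, frames (4 7)
4: hit
7: hit
4: hit
2: miss, evict 7, frames (4 2)
4: hit
Hits: 5 of 12 references → 5/12 = 0.4167.

0.42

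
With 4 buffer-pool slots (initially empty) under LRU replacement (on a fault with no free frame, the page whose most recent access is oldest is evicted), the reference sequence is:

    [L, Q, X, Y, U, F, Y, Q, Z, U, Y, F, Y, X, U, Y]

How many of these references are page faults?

11

L: miss, frames [L]
Q: miss, frames [L, Q]
X: miss, frames [L, Q, X]
Y: miss, frames [L, Q, X, Y]
U: miss, evict L, frames [Q, X, Y, U]
F: miss, evict Q, frames [X, Y, U, F]
Y: hit
Q: miss, evict X, frames [U, F, Y, Q]
Z: miss, evict U, frames [F, Y, Q, Z]
U: miss, evict F, frames [Y, Q, Z, U]
Y: hit
F: miss, evict Q, frames [Z, U, Y, F]
Y: hit
X: miss, evict Z, frames [U, F, Y, X]
U: hit
Y: hit
Page faults: 11.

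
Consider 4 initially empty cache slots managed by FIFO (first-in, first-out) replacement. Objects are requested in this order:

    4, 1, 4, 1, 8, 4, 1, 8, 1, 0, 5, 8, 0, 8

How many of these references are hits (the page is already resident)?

9

4: fault, frames (4)
1: fault, frames (4 1)
4: hit
1: hit
8: fault, frames (4 1 8)
4: hit
1: hit
8: hit
1: hit
0: fault, frames (4 1 8 0)
5: fault, evict 4, frames (1 8 0 5)
8: hit
0: hit
8: hit
Hits: 9.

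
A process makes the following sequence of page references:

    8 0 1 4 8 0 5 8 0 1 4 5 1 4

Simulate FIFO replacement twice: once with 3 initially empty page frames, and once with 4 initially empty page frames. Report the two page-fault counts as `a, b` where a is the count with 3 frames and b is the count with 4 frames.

9, 10

3 frames: F F F F F F F . . F F . . . → 9 faults.
4 frames: F F F F . . F F F F F F . . → 10 faults.
10 > 9: adding a frame increased faults — Belady's anomaly.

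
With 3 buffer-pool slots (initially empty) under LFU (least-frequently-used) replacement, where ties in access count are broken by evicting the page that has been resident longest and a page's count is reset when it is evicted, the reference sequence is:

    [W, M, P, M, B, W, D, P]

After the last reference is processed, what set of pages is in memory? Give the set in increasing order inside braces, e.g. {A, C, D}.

W: fault, frames [W]
M: fault, frames [W, M]
P: fault, frames [W, M, P]
M: hit
B: fault, evict W, frames [M, P, B]
W: fault, evict P, frames [M, B, W]
D: fault, evict B, frames [M, W, D]
P: fault, evict W, frames [M, D, P]

{D, M, P}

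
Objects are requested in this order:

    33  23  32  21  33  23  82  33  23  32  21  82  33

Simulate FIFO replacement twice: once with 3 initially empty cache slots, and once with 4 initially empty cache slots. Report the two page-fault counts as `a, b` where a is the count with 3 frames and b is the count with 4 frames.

3 frames: F F F F F F F . . F F . F → 10 faults.
4 frames: F F F F . . F F F F F F F → 11 faults.
11 > 10: adding a frame increased faults — Belady's anomaly.

10, 11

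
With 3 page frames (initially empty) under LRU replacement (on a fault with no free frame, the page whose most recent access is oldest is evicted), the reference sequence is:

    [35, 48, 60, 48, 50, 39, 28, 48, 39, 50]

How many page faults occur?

35 -> fault, frames [35]
48 -> fault, frames [35, 48]
60 -> fault, frames [35, 48, 60]
48 -> hit
50 -> fault, evict 35, frames [60, 48, 50]
39 -> fault, evict 60, frames [48, 50, 39]
28 -> fault, evict 48, frames [50, 39, 28]
48 -> fault, evict 50, frames [39, 28, 48]
39 -> hit
50 -> fault, evict 28, frames [48, 39, 50]
Page faults: 8.

8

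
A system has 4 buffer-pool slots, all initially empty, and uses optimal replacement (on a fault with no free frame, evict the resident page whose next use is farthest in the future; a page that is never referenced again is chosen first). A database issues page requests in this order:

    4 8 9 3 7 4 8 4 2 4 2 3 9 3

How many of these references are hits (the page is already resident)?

4 → miss, frames [4]
8 → miss, frames [4, 8]
9 → miss, frames [4, 8, 9]
3 → miss, frames [4, 8, 9, 3]
7 → miss, evict 9, frames [4, 8, 3, 7]
4 → hit
8 → hit
4 → hit
2 → miss, evict 7, frames [4, 8, 3, 2]
4 → hit
2 → hit
3 → hit
9 → miss, evict 2, frames [4, 8, 3, 9]
3 → hit
Hits: 7.

7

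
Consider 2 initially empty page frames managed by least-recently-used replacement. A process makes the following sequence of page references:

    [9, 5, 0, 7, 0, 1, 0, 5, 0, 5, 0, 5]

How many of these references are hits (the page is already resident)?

9: fault, frames [9]
5: fault, frames [9, 5]
0: fault, evict 9, frames [5, 0]
7: fault, evict 5, frames [0, 7]
0: hit
1: fault, evict 7, frames [0, 1]
0: hit
5: fault, evict 1, frames [0, 5]
0: hit
5: hit
0: hit
5: hit
Hits: 6.

6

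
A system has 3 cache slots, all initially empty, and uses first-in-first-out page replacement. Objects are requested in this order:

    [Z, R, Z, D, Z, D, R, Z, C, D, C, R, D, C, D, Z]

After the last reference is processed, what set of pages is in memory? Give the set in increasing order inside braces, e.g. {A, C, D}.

{C, D, Z}

Z -> miss, frames (Z)
R -> miss, frames (Z R)
Z -> hit
D -> miss, frames (Z R D)
Z -> hit
D -> hit
R -> hit
Z -> hit
C -> miss, evict Z, frames (R D C)
D -> hit
C -> hit
R -> hit
D -> hit
C -> hit
D -> hit
Z -> miss, evict R, frames (D C Z)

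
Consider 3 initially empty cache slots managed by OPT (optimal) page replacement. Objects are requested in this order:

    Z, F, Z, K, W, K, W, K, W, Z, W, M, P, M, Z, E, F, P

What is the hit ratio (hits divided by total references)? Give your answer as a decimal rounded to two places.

0.56

Z: fault, frames (Z)
F: fault, frames (Z F)
Z: hit
K: fault, frames (Z F K)
W: fault, evict F, frames (Z K W)
K: hit
W: hit
K: hit
W: hit
Z: hit
W: hit
M: fault, evict W, frames (Z K M)
P: fault, evict K, frames (Z M P)
M: hit
Z: hit
E: fault, evict M, frames (Z P E)
F: fault, evict E, frames (Z P F)
P: hit
Hits: 10 of 18 references → 10/18 = 0.5556.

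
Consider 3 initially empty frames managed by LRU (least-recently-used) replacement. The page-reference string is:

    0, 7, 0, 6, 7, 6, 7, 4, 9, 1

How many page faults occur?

0: miss, frames (0)
7: miss, frames (0 7)
0: hit
6: miss, frames (7 0 6)
7: hit
6: hit
7: hit
4: miss, evict 0, frames (6 7 4)
9: miss, evict 6, frames (7 4 9)
1: miss, evict 7, frames (4 9 1)
Page faults: 6.

6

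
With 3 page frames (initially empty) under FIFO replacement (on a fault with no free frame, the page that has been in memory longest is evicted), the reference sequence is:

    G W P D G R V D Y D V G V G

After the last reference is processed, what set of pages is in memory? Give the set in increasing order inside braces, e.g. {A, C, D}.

G: fault, frames {G}
W: fault, frames {G,W}
P: fault, frames {G,W,P}
D: fault, evict G, frames {W,P,D}
G: fault, evict W, frames {P,D,G}
R: fault, evict P, frames {D,G,R}
V: fault, evict D, frames {G,R,V}
D: fault, evict G, frames {R,V,D}
Y: fault, evict R, frames {V,D,Y}
D: hit
V: hit
G: fault, evict V, frames {D,Y,G}
V: fault, evict D, frames {Y,G,V}
G: hit

{G, V, Y}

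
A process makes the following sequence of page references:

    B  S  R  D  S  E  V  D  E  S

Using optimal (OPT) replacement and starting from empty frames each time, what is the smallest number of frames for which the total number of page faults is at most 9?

f=1: 10 faults
f=2: 8 faults
f=3: 7 faults
f=4: 6 faults
f=5: 6 faults
f=6: 6 faults
Smallest f with faults ≤ 9 is 2.

2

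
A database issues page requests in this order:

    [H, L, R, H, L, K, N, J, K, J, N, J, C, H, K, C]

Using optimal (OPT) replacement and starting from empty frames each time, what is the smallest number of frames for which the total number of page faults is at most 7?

f=1: 16 faults
f=2: 11 faults
f=3: 8 faults
f=4: 7 faults
f=5: 7 faults
f=6: 7 faults
f=7: 7 faults
Smallest f with faults ≤ 7 is 4.

4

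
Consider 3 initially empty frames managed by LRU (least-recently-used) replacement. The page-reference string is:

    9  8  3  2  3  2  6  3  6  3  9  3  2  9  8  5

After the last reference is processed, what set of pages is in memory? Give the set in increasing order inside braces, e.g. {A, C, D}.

9 -> fault, frames [9]
8 -> fault, frames [9, 8]
3 -> fault, frames [9, 8, 3]
2 -> fault, evict 9, frames [8, 3, 2]
3 -> hit
2 -> hit
6 -> fault, evict 8, frames [3, 2, 6]
3 -> hit
6 -> hit
3 -> hit
9 -> fault, evict 2, frames [6, 3, 9]
3 -> hit
2 -> fault, evict 6, frames [9, 3, 2]
9 -> hit
8 -> fault, evict 3, frames [2, 9, 8]
5 -> fault, evict 2, frames [9, 8, 5]

{5, 8, 9}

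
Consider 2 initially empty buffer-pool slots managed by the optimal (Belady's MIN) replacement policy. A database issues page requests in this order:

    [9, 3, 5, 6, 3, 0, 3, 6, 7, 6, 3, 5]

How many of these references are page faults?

9

9 -> fault, frames [9]
3 -> fault, frames [9, 3]
5 -> fault, evict 9, frames [3, 5]
6 -> fault, evict 5, frames [3, 6]
3 -> hit
0 -> fault, evict 6, frames [3, 0]
3 -> hit
6 -> fault, evict 0, frames [3, 6]
7 -> fault, evict 3, frames [6, 7]
6 -> hit
3 -> fault, evict 7, frames [6, 3]
5 -> fault, evict 3, frames [6, 5]
Page faults: 9.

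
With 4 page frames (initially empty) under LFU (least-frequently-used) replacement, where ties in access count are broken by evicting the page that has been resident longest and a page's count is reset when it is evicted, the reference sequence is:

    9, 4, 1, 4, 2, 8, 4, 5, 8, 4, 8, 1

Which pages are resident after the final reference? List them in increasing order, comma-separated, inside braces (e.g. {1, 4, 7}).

9: fault, frames {9}
4: fault, frames {9,4}
1: fault, frames {9,4,1}
4: hit
2: fault, frames {9,4,1,2}
8: fault, evict 9, frames {4,1,2,8}
4: hit
5: fault, evict 1, frames {4,2,8,5}
8: hit
4: hit
8: hit
1: fault, evict 2, frames {4,8,5,1}

{1, 4, 5, 8}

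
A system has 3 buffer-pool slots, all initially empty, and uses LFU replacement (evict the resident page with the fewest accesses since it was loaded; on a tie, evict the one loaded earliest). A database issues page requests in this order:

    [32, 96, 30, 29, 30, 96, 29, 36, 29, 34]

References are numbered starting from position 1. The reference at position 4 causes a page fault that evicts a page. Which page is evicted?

pos 1: 32 → miss, frames [32]
pos 2: 96 → miss, frames [32, 96]
pos 3: 30 → miss, frames [32, 96, 30]
pos 4: 29 → miss, evict 32, frames [96, 30, 29]
At position 4, page 32 is evicted.

32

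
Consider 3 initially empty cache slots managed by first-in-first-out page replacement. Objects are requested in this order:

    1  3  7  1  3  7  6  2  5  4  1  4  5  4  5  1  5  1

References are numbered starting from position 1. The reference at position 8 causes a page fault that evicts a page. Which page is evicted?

3

pos 1: 1 → fault, frames {1}
pos 2: 3 → fault, frames {1,3}
pos 3: 7 → fault, frames {1,3,7}
pos 4: 1 → hit
pos 5: 3 → hit
pos 6: 7 → hit
pos 7: 6 → fault, evict 1, frames {3,7,6}
pos 8: 2 → fault, evict 3, frames {7,6,2}
At position 8, page 3 is evicted.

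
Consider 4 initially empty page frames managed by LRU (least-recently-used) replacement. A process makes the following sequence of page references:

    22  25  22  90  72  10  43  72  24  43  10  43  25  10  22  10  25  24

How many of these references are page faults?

22 → fault, frames (22)
25 → fault, frames (22 25)
22 → hit
90 → fault, frames (25 22 90)
72 → fault, frames (25 22 90 72)
10 → fault, evict 25, frames (22 90 72 10)
43 → fault, evict 22, frames (90 72 10 43)
72 → hit
24 → fault, evict 90, frames (10 43 72 24)
43 → hit
10 → hit
43 → hit
25 → fault, evict 72, frames (24 10 43 25)
10 → hit
22 → fault, evict 24, frames (43 25 10 22)
10 → hit
25 → hit
24 → fault, evict 43, frames (22 10 25 24)
Page faults: 10.

10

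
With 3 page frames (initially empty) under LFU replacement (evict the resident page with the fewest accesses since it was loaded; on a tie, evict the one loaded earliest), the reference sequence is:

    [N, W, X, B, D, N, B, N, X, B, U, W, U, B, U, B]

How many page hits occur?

6

N -> fault, frames [N]
W -> fault, frames [N, W]
X -> fault, frames [N, W, X]
B -> fault, evict N, frames [W, X, B]
D -> fault, evict W, frames [X, B, D]
N -> fault, evict X, frames [B, D, N]
B -> hit
N -> hit
X -> fault, evict D, frames [B, N, X]
B -> hit
U -> fault, evict X, frames [B, N, U]
W -> fault, evict U, frames [B, N, W]
U -> fault, evict W, frames [B, N, U]
B -> hit
U -> hit
B -> hit
Hits: 6.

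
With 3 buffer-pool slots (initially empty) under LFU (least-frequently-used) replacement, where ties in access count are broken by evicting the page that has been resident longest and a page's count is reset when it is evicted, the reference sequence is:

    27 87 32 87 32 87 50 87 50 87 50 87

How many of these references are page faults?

4

27 -> fault, frames {27}
87 -> fault, frames {27,87}
32 -> fault, frames {27,87,32}
87 -> hit
32 -> hit
87 -> hit
50 -> fault, evict 27, frames {87,32,50}
87 -> hit
50 -> hit
87 -> hit
50 -> hit
87 -> hit
Page faults: 4.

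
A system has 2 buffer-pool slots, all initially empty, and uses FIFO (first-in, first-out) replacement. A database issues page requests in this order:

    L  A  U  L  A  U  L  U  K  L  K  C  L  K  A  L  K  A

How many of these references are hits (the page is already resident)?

3

L: fault, frames {L}
A: fault, frames {L,A}
U: fault, evict L, frames {A,U}
L: fault, evict A, frames {U,L}
A: fault, evict U, frames {L,A}
U: fault, evict L, frames {A,U}
L: fault, evict A, frames {U,L}
U: hit
K: fault, evict U, frames {L,K}
L: hit
K: hit
C: fault, evict L, frames {K,C}
L: fault, evict K, frames {C,L}
K: fault, evict C, frames {L,K}
A: fault, evict L, frames {K,A}
L: fault, evict K, frames {A,L}
K: fault, evict A, frames {L,K}
A: fault, evict L, frames {K,A}
Hits: 3.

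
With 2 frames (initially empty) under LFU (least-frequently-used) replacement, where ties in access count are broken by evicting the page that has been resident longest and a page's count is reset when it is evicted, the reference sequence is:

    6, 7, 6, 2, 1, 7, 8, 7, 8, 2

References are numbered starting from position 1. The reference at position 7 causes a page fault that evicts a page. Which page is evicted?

7

pos 1: 6 → fault, frames [6]
pos 2: 7 → fault, frames [6, 7]
pos 3: 6 → hit
pos 4: 2 → fault, evict 7, frames [6, 2]
pos 5: 1 → fault, evict 2, frames [6, 1]
pos 6: 7 → fault, evict 1, frames [6, 7]
pos 7: 8 → fault, evict 7, frames [6, 8]
At position 7, page 7 is evicted.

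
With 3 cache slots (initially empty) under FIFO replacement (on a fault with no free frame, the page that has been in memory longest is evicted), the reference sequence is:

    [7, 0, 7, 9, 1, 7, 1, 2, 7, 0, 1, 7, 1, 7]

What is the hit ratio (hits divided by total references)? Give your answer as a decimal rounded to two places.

0.36

7 -> fault, frames (7)
0 -> fault, frames (7 0)
7 -> hit
9 -> fault, frames (7 0 9)
1 -> fault, evict 7, frames (0 9 1)
7 -> fault, evict 0, frames (9 1 7)
1 -> hit
2 -> fault, evict 9, frames (1 7 2)
7 -> hit
0 -> fault, evict 1, frames (7 2 0)
1 -> fault, evict 7, frames (2 0 1)
7 -> fault, evict 2, frames (0 1 7)
1 -> hit
7 -> hit
Hits: 5 of 14 references → 5/14 = 0.3571.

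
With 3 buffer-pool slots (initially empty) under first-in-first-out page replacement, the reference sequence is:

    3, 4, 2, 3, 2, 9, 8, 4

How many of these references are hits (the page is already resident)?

3: miss, frames {3}
4: miss, frames {3,4}
2: miss, frames {3,4,2}
3: hit
2: hit
9: miss, evict 3, frames {4,2,9}
8: miss, evict 4, frames {2,9,8}
4: miss, evict 2, frames {9,8,4}
Hits: 2.

2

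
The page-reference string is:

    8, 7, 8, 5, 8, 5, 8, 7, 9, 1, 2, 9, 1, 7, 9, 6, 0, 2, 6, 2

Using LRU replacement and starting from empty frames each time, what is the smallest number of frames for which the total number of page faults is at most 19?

2

f=1: 20 faults
f=2: 15 faults
f=3: 10 faults
f=4: 9 faults
f=5: 9 faults
f=6: 8 faults
f=7: 8 faults
f=8: 8 faults
Smallest f with faults ≤ 19 is 2.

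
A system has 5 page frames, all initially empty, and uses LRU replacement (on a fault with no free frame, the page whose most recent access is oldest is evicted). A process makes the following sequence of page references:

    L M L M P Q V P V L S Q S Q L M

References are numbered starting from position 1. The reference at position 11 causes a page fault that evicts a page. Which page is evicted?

pos 1: L -> miss, frames (L)
pos 2: M -> miss, frames (L M)
pos 3: L -> hit
pos 4: M -> hit
pos 5: P -> miss, frames (L M P)
pos 6: Q -> miss, frames (L M P Q)
pos 7: V -> miss, frames (L M P Q V)
pos 8: P -> hit
pos 9: V -> hit
pos 10: L -> hit
pos 11: S -> miss, evict M, frames (Q P V L S)
At position 11, page M is evicted.

M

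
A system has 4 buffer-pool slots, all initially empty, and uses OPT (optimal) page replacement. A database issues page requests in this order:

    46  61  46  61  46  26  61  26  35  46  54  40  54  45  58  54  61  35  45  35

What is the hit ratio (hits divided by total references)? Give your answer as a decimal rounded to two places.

0.55

46: fault, frames {46}
61: fault, frames {46,61}
46: hit
61: hit
46: hit
26: fault, frames {46,61,26}
61: hit
26: hit
35: fault, frames {46,61,26,35}
46: hit
54: fault, evict 26, frames {46,61,35,54}
40: fault, evict 46, frames {61,35,54,40}
54: hit
45: fault, evict 40, frames {61,35,54,45}
58: fault, evict 45, frames {61,35,54,58}
54: hit
61: hit
35: hit
45: fault, evict 58, frames {61,35,54,45}
35: hit
Hits: 11 of 20 references → 11/20 = 0.5500.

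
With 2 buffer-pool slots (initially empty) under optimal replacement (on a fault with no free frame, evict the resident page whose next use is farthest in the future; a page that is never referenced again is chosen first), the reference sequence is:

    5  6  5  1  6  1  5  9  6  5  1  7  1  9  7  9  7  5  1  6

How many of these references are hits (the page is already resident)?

8

5 -> miss, frames (5)
6 -> miss, frames (5 6)
5 -> hit
1 -> miss, evict 5, frames (6 1)
6 -> hit
1 -> hit
5 -> miss, evict 1, frames (6 5)
9 -> miss, evict 5, frames (6 9)
6 -> hit
5 -> miss, evict 6, frames (9 5)
1 -> miss, evict 5, frames (9 1)
7 -> miss, evict 9, frames (1 7)
1 -> hit
9 -> miss, evict 1, frames (7 9)
7 -> hit
9 -> hit
7 -> hit
5 -> miss, evict 9, frames (7 5)
1 -> miss, evict 5, frames (7 1)
6 -> miss, evict 1, frames (7 6)
Hits: 8.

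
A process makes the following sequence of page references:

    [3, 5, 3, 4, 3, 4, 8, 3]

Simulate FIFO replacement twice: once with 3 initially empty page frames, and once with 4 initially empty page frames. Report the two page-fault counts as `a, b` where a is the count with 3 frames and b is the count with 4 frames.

5, 4

3 frames: F F . F . . F F → 5 faults.
4 frames: F F . F . . F . → 4 faults.
4 < 5: adding a frame reduced faults, as is typical.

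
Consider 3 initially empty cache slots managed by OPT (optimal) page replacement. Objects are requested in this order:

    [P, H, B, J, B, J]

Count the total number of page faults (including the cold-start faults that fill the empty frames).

4

P → fault, frames {P}
H → fault, frames {P,H}
B → fault, frames {P,H,B}
J → fault, evict H, frames {P,B,J}
B → hit
J → hit
Page faults: 4.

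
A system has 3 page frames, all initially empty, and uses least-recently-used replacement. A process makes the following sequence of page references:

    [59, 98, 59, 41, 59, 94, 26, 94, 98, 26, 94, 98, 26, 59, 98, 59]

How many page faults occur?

59 -> fault, frames (59)
98 -> fault, frames (59 98)
59 -> hit
41 -> fault, frames (98 59 41)
59 -> hit
94 -> fault, evict 98, frames (41 59 94)
26 -> fault, evict 41, frames (59 94 26)
94 -> hit
98 -> fault, evict 59, frames (26 94 98)
26 -> hit
94 -> hit
98 -> hit
26 -> hit
59 -> fault, evict 94, frames (98 26 59)
98 -> hit
59 -> hit
Page faults: 7.

7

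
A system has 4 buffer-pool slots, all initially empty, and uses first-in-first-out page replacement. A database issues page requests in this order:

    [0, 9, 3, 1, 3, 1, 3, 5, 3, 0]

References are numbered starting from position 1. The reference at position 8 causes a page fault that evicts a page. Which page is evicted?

0

pos 1: 0 → fault, frames (0)
pos 2: 9 → fault, frames (0 9)
pos 3: 3 → fault, frames (0 9 3)
pos 4: 1 → fault, frames (0 9 3 1)
pos 5: 3 → hit
pos 6: 1 → hit
pos 7: 3 → hit
pos 8: 5 → fault, evict 0, frames (9 3 1 5)
At position 8, page 0 is evicted.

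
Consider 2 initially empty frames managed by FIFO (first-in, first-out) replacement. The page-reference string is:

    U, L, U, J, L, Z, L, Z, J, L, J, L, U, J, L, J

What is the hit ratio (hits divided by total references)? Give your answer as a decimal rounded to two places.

U -> fault, frames [U]
L -> fault, frames [U, L]
U -> hit
J -> fault, evict U, frames [L, J]
L -> hit
Z -> fault, evict L, frames [J, Z]
L -> fault, evict J, frames [Z, L]
Z -> hit
J -> fault, evict Z, frames [L, J]
L -> hit
J -> hit
L -> hit
U -> fault, evict L, frames [J, U]
J -> hit
L -> fault, evict J, frames [U, L]
J -> fault, evict U, frames [L, J]
Hits: 7 of 16 references → 7/16 = 0.4375.

0.44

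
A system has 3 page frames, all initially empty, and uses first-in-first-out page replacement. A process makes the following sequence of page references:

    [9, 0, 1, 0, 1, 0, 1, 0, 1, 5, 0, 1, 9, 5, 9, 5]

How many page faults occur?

5

9 -> fault, frames [9]
0 -> fault, frames [9, 0]
1 -> fault, frames [9, 0, 1]
0 -> hit
1 -> hit
0 -> hit
1 -> hit
0 -> hit
1 -> hit
5 -> fault, evict 9, frames [0, 1, 5]
0 -> hit
1 -> hit
9 -> fault, evict 0, frames [1, 5, 9]
5 -> hit
9 -> hit
5 -> hit
Page faults: 5.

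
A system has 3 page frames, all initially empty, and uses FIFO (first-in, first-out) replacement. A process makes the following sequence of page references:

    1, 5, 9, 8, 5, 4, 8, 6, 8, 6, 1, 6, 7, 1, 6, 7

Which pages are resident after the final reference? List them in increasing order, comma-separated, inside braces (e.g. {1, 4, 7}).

1 -> miss, frames {1}
5 -> miss, frames {1,5}
9 -> miss, frames {1,5,9}
8 -> miss, evict 1, frames {5,9,8}
5 -> hit
4 -> miss, evict 5, frames {9,8,4}
8 -> hit
6 -> miss, evict 9, frames {8,4,6}
8 -> hit
6 -> hit
1 -> miss, evict 8, frames {4,6,1}
6 -> hit
7 -> miss, evict 4, frames {6,1,7}
1 -> hit
6 -> hit
7 -> hit

{1, 6, 7}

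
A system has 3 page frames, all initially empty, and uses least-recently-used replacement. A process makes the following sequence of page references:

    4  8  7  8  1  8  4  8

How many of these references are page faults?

5

4 -> fault, frames (4)
8 -> fault, frames (4 8)
7 -> fault, frames (4 8 7)
8 -> hit
1 -> fault, evict 4, frames (7 8 1)
8 -> hit
4 -> fault, evict 7, frames (1 8 4)
8 -> hit
Page faults: 5.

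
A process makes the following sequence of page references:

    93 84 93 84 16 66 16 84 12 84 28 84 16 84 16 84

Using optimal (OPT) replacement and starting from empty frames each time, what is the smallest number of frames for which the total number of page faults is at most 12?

f=1: 16 faults
f=2: 8 faults
f=3: 6 faults
f=4: 6 faults
f=5: 6 faults
f=6: 6 faults
Smallest f with faults ≤ 12 is 2.

2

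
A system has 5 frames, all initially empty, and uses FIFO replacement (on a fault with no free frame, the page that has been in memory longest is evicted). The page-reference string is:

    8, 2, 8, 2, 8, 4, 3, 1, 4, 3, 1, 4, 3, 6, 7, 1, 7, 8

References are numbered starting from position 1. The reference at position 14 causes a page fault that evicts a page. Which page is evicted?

pos 1: 8: fault, frames (8)
pos 2: 2: fault, frames (8 2)
pos 3: 8: hit
pos 4: 2: hit
pos 5: 8: hit
pos 6: 4: fault, frames (8 2 4)
pos 7: 3: fault, frames (8 2 4 3)
pos 8: 1: fault, frames (8 2 4 3 1)
pos 9: 4: hit
pos 10: 3: hit
pos 11: 1: hit
pos 12: 4: hit
pos 13: 3: hit
pos 14: 6: fault, evict 8, frames (2 4 3 1 6)
At position 14, page 8 is evicted.

8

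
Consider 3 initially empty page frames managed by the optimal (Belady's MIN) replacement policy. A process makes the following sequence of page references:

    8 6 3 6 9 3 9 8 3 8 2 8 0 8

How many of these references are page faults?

8 -> miss, frames {8}
6 -> miss, frames {8,6}
3 -> miss, frames {8,6,3}
6 -> hit
9 -> miss, evict 6, frames {8,3,9}
3 -> hit
9 -> hit
8 -> hit
3 -> hit
8 -> hit
2 -> miss, evict 9, frames {8,3,2}
8 -> hit
0 -> miss, evict 2, frames {8,3,0}
8 -> hit
Page faults: 6.

6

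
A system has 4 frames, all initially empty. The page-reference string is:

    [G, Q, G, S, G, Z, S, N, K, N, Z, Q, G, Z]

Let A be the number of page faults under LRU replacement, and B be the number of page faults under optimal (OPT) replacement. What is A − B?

Under LRU: F F . F . F . F F . . F F . → 8 faults.
Under OPT: F F . F . F . F F . . . F . → 7 faults.
A − B = 8 − 7 = 1.

1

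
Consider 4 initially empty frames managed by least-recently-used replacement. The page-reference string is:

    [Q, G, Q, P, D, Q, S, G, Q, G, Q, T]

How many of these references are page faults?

Q -> miss, frames {Q}
G -> miss, frames {Q,G}
Q -> hit
P -> miss, frames {G,Q,P}
D -> miss, frames {G,Q,P,D}
Q -> hit
S -> miss, evict G, frames {P,D,Q,S}
G -> miss, evict P, frames {D,Q,S,G}
Q -> hit
G -> hit
Q -> hit
T -> miss, evict D, frames {S,G,Q,T}
Page faults: 7.

7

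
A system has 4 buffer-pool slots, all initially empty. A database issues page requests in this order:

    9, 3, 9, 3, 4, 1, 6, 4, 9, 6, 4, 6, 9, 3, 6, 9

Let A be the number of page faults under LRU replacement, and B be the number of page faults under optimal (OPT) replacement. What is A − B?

Under LRU: F F . . F F F . F . . . . F . . → 7 faults.
Under OPT: F F . . F F F . . . . . . . . . → 5 faults.
A − B = 7 − 5 = 2.

2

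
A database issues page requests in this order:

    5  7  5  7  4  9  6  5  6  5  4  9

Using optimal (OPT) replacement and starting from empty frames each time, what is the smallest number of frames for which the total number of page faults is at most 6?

3

f=1: 12 faults
f=2: 7 faults
f=3: 6 faults
f=4: 5 faults
f=5: 5 faults
Smallest f with faults ≤ 6 is 3.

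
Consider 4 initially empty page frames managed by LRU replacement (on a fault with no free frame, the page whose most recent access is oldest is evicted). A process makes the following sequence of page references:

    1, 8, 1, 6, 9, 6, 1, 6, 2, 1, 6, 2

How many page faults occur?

5

1 -> miss, frames {1}
8 -> miss, frames {1,8}
1 -> hit
6 -> miss, frames {8,1,6}
9 -> miss, frames {8,1,6,9}
6 -> hit
1 -> hit
6 -> hit
2 -> miss, evict 8, frames {9,1,6,2}
1 -> hit
6 -> hit
2 -> hit
Page faults: 5.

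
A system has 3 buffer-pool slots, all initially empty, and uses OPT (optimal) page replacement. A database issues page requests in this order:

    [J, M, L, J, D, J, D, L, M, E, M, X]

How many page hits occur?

J: miss, frames {J}
M: miss, frames {J,M}
L: miss, frames {J,M,L}
J: hit
D: miss, evict M, frames {J,L,D}
J: hit
D: hit
L: hit
M: miss, evict D, frames {J,L,M}
E: miss, evict L, frames {J,M,E}
M: hit
X: miss, evict E, frames {J,M,X}
Hits: 5.

5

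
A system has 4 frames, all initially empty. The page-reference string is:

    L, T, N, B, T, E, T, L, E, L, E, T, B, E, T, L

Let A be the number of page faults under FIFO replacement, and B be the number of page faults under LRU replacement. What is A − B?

Under FIFO: F F F F . F . F . . . F . . . . → 7 faults.
Under LRU: F F F F . F . F . . . . . . . . → 6 faults.
A − B = 7 − 6 = 1.

1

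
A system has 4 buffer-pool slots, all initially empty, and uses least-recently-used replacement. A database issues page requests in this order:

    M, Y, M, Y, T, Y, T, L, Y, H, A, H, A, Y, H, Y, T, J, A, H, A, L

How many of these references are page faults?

11

M → miss, frames [M]
Y → miss, frames [M, Y]
M → hit
Y → hit
T → miss, frames [M, Y, T]
Y → hit
T → hit
L → miss, frames [M, Y, T, L]
Y → hit
H → miss, evict M, frames [T, L, Y, H]
A → miss, evict T, frames [L, Y, H, A]
H → hit
A → hit
Y → hit
H → hit
Y → hit
T → miss, evict L, frames [A, H, Y, T]
J → miss, evict A, frames [H, Y, T, J]
A → miss, evict H, frames [Y, T, J, A]
H → miss, evict Y, frames [T, J, A, H]
A → hit
L → miss, evict T, frames [J, H, A, L]
Page faults: 11.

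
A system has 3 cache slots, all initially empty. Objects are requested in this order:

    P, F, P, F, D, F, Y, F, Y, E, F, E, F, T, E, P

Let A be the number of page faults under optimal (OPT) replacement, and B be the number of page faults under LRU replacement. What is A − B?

Under OPT: F F . . F . F . . F . . . F . . → 6 faults.
Under LRU: F F . . F . F . . F . . . F . F → 7 faults.
A − B = 6 − 7 = -1.

-1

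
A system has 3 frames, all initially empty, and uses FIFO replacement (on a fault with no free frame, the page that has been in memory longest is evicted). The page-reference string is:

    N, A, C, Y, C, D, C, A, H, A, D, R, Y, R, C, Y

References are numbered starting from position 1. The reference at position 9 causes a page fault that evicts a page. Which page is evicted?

pos 1: N: fault, frames (N)
pos 2: A: fault, frames (N A)
pos 3: C: fault, frames (N A C)
pos 4: Y: fault, evict N, frames (A C Y)
pos 5: C: hit
pos 6: D: fault, evict A, frames (C Y D)
pos 7: C: hit
pos 8: A: fault, evict C, frames (Y D A)
pos 9: H: fault, evict Y, frames (D A H)
At position 9, page Y is evicted.

Y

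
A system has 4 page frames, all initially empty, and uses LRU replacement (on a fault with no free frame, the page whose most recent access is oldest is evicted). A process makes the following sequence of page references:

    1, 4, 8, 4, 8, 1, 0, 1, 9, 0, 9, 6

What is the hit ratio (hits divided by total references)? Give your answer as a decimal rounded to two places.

1: miss, frames {1}
4: miss, frames {1,4}
8: miss, frames {1,4,8}
4: hit
8: hit
1: hit
0: miss, frames {4,8,1,0}
1: hit
9: miss, evict 4, frames {8,0,1,9}
0: hit
9: hit
6: miss, evict 8, frames {1,0,9,6}
Hits: 6 of 12 references → 6/12 = 0.5000.

0.50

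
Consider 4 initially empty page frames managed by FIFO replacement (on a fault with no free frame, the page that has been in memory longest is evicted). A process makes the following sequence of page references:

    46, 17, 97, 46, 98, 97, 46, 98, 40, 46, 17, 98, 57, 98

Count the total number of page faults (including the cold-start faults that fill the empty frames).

9

46 → miss, frames {46}
17 → miss, frames {46,17}
97 → miss, frames {46,17,97}
46 → hit
98 → miss, frames {46,17,97,98}
97 → hit
46 → hit
98 → hit
40 → miss, evict 46, frames {17,97,98,40}
46 → miss, evict 17, frames {97,98,40,46}
17 → miss, evict 97, frames {98,40,46,17}
98 → hit
57 → miss, evict 98, frames {40,46,17,57}
98 → miss, evict 40, frames {46,17,57,98}
Page faults: 9.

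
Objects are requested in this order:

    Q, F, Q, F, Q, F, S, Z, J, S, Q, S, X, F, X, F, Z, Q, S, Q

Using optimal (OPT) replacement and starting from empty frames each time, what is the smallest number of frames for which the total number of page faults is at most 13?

2

f=1: 20 faults
f=2: 11 faults
f=3: 9 faults
f=4: 7 faults
f=5: 6 faults
f=6: 6 faults
Smallest f with faults ≤ 13 is 2.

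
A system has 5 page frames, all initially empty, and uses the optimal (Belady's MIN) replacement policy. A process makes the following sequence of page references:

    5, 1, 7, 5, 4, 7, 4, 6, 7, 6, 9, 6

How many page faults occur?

5: fault, frames {5}
1: fault, frames {5,1}
7: fault, frames {5,1,7}
5: hit
4: fault, frames {5,1,7,4}
7: hit
4: hit
6: fault, frames {5,1,7,4,6}
7: hit
6: hit
9: fault, evict 4, frames {5,1,7,6,9}
6: hit
Page faults: 6.

6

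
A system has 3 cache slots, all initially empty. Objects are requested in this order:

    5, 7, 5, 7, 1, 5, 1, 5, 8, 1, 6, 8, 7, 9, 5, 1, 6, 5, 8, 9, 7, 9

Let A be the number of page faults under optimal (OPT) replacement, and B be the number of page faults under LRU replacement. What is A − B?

Under OPT: F F . . F . . . F . F . . F F F . . F F F . → 11 faults.
Under LRU: F F . . F . . . F . F . F F F F F . F F F . → 13 faults.
A − B = 11 − 13 = -2.

-2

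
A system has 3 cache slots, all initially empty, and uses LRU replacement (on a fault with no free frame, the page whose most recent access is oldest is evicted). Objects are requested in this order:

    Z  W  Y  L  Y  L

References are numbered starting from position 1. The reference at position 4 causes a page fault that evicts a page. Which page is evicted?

Z

pos 1: Z → miss, frames [Z]
pos 2: W → miss, frames [Z, W]
pos 3: Y → miss, frames [Z, W, Y]
pos 4: L → miss, evict Z, frames [W, Y, L]
At position 4, page Z is evicted.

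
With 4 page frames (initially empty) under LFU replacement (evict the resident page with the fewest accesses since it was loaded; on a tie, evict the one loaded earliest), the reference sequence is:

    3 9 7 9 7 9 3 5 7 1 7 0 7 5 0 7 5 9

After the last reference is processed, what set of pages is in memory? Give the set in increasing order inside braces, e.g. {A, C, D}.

{3, 5, 7, 9}

3: miss, frames [3]
9: miss, frames [3, 9]
7: miss, frames [3, 9, 7]
9: hit
7: hit
9: hit
3: hit
5: miss, frames [3, 9, 7, 5]
7: hit
1: miss, evict 5, frames [3, 9, 7, 1]
7: hit
0: miss, evict 1, frames [3, 9, 7, 0]
7: hit
5: miss, evict 0, frames [3, 9, 7, 5]
0: miss, evict 5, frames [3, 9, 7, 0]
7: hit
5: miss, evict 0, frames [3, 9, 7, 5]
9: hit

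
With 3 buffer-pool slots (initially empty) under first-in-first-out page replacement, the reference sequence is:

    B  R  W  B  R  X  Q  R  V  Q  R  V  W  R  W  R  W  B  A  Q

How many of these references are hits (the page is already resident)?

9

B → fault, frames (B)
R → fault, frames (B R)
W → fault, frames (B R W)
B → hit
R → hit
X → fault, evict B, frames (R W X)
Q → fault, evict R, frames (W X Q)
R → fault, evict W, frames (X Q R)
V → fault, evict X, frames (Q R V)
Q → hit
R → hit
V → hit
W → fault, evict Q, frames (R V W)
R → hit
W → hit
R → hit
W → hit
B → fault, evict R, frames (V W B)
A → fault, evict V, frames (W B A)
Q → fault, evict W, frames (B A Q)
Hits: 9.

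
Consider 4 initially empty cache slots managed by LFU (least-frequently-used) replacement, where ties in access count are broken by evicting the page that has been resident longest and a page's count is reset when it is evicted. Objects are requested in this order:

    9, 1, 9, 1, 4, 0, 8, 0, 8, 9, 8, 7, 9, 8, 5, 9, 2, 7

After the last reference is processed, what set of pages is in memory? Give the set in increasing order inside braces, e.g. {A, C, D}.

{0, 7, 8, 9}

9: miss, frames {9}
1: miss, frames {9,1}
9: hit
1: hit
4: miss, frames {9,1,4}
0: miss, frames {9,1,4,0}
8: miss, evict 4, frames {9,1,0,8}
0: hit
8: hit
9: hit
8: hit
7: miss, evict 1, frames {9,0,8,7}
9: hit
8: hit
5: miss, evict 7, frames {9,0,8,5}
9: hit
2: miss, evict 5, frames {9,0,8,2}
7: miss, evict 2, frames {9,0,8,7}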